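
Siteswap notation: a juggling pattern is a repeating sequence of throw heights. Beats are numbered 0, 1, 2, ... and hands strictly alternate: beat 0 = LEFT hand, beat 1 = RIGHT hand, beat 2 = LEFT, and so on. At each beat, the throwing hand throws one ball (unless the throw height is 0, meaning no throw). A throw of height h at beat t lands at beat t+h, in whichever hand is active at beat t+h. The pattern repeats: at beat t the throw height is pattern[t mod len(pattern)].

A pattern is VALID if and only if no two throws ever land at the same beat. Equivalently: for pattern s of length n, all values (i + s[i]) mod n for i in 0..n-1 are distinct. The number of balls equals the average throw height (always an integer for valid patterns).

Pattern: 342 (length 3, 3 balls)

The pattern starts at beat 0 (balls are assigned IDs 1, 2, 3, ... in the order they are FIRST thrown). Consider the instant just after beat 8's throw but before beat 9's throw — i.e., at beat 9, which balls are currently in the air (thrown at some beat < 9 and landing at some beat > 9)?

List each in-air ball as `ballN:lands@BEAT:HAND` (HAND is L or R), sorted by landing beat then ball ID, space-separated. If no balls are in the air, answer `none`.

Answer: ball3:lands@10:L ball2:lands@11:R

Derivation:
Beat 0 (L): throw ball1 h=3 -> lands@3:R; in-air after throw: [b1@3:R]
Beat 1 (R): throw ball2 h=4 -> lands@5:R; in-air after throw: [b1@3:R b2@5:R]
Beat 2 (L): throw ball3 h=2 -> lands@4:L; in-air after throw: [b1@3:R b3@4:L b2@5:R]
Beat 3 (R): throw ball1 h=3 -> lands@6:L; in-air after throw: [b3@4:L b2@5:R b1@6:L]
Beat 4 (L): throw ball3 h=4 -> lands@8:L; in-air after throw: [b2@5:R b1@6:L b3@8:L]
Beat 5 (R): throw ball2 h=2 -> lands@7:R; in-air after throw: [b1@6:L b2@7:R b3@8:L]
Beat 6 (L): throw ball1 h=3 -> lands@9:R; in-air after throw: [b2@7:R b3@8:L b1@9:R]
Beat 7 (R): throw ball2 h=4 -> lands@11:R; in-air after throw: [b3@8:L b1@9:R b2@11:R]
Beat 8 (L): throw ball3 h=2 -> lands@10:L; in-air after throw: [b1@9:R b3@10:L b2@11:R]
Beat 9 (R): throw ball1 h=3 -> lands@12:L; in-air after throw: [b3@10:L b2@11:R b1@12:L]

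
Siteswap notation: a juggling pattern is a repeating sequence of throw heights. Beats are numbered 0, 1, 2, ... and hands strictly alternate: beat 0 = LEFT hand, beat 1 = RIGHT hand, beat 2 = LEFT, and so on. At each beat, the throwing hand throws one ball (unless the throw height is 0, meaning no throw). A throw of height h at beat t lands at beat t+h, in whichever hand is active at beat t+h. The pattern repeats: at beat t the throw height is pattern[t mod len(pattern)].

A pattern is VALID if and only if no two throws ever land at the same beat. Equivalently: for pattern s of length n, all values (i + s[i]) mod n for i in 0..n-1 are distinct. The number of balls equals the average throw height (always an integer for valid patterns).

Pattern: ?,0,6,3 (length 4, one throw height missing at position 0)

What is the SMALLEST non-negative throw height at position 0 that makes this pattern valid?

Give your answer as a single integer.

i=0: s[i]=? (unknown)
i=1: (1 + 0) mod 4 = 1
i=2: (2 + 6) mod 4 = 0
i=3: (3 + 3) mod 4 = 2
Known residues: [0, 1, 2]; need a permutation of 0..3, so missing residue r = 3
Need (0 + s) mod 4 = 3; smallest s = (3 - 0) mod 4 = 3

Answer: 3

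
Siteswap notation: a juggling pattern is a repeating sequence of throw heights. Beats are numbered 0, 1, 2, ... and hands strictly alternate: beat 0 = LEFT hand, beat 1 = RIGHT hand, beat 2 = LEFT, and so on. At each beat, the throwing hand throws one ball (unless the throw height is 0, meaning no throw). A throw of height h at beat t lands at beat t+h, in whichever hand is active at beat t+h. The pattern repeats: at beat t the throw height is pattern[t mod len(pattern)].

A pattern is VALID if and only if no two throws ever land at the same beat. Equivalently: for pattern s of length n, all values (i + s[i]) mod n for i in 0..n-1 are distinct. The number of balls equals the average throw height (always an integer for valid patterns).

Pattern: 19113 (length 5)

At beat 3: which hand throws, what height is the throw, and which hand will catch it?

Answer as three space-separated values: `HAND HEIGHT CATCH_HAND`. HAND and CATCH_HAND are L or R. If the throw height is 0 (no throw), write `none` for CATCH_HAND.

Beat 3: 3 mod 2 = 1, so hand = R
Throw height = pattern[3 mod 5] = pattern[3] = 1
Lands at beat 3+1=4, 4 mod 2 = 0, so catch hand = L

Answer: R 1 L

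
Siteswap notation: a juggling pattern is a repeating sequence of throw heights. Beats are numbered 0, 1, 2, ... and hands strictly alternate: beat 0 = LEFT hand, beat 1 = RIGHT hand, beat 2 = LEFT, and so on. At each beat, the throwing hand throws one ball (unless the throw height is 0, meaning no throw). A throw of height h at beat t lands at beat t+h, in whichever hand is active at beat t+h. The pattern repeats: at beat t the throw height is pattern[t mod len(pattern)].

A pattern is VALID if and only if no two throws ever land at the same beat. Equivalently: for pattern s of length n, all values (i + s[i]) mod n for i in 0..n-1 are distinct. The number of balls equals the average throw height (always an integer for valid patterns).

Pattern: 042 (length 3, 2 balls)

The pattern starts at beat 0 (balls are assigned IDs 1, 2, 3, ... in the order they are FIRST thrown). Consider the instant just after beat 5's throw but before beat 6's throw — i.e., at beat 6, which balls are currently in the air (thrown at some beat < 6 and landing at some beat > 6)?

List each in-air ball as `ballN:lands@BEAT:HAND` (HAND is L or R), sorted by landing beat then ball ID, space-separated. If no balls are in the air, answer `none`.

Answer: ball1:lands@7:R ball2:lands@8:L

Derivation:
Beat 1 (R): throw ball1 h=4 -> lands@5:R; in-air after throw: [b1@5:R]
Beat 2 (L): throw ball2 h=2 -> lands@4:L; in-air after throw: [b2@4:L b1@5:R]
Beat 4 (L): throw ball2 h=4 -> lands@8:L; in-air after throw: [b1@5:R b2@8:L]
Beat 5 (R): throw ball1 h=2 -> lands@7:R; in-air after throw: [b1@7:R b2@8:L]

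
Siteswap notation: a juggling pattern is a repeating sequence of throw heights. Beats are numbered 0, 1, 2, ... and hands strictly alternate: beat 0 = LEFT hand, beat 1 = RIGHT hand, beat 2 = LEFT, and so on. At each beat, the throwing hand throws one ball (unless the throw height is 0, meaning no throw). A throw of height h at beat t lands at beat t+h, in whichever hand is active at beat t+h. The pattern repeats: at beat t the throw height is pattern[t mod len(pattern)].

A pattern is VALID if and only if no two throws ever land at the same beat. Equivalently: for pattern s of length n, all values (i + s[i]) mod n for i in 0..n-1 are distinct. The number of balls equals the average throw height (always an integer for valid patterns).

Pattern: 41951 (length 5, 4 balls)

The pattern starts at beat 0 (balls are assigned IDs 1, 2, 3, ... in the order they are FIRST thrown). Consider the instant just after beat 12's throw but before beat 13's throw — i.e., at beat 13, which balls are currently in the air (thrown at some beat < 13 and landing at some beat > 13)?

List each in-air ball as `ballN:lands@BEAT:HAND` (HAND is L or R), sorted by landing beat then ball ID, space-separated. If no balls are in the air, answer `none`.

Beat 0 (L): throw ball1 h=4 -> lands@4:L; in-air after throw: [b1@4:L]
Beat 1 (R): throw ball2 h=1 -> lands@2:L; in-air after throw: [b2@2:L b1@4:L]
Beat 2 (L): throw ball2 h=9 -> lands@11:R; in-air after throw: [b1@4:L b2@11:R]
Beat 3 (R): throw ball3 h=5 -> lands@8:L; in-air after throw: [b1@4:L b3@8:L b2@11:R]
Beat 4 (L): throw ball1 h=1 -> lands@5:R; in-air after throw: [b1@5:R b3@8:L b2@11:R]
Beat 5 (R): throw ball1 h=4 -> lands@9:R; in-air after throw: [b3@8:L b1@9:R b2@11:R]
Beat 6 (L): throw ball4 h=1 -> lands@7:R; in-air after throw: [b4@7:R b3@8:L b1@9:R b2@11:R]
Beat 7 (R): throw ball4 h=9 -> lands@16:L; in-air after throw: [b3@8:L b1@9:R b2@11:R b4@16:L]
Beat 8 (L): throw ball3 h=5 -> lands@13:R; in-air after throw: [b1@9:R b2@11:R b3@13:R b4@16:L]
Beat 9 (R): throw ball1 h=1 -> lands@10:L; in-air after throw: [b1@10:L b2@11:R b3@13:R b4@16:L]
Beat 10 (L): throw ball1 h=4 -> lands@14:L; in-air after throw: [b2@11:R b3@13:R b1@14:L b4@16:L]
Beat 11 (R): throw ball2 h=1 -> lands@12:L; in-air after throw: [b2@12:L b3@13:R b1@14:L b4@16:L]
Beat 12 (L): throw ball2 h=9 -> lands@21:R; in-air after throw: [b3@13:R b1@14:L b4@16:L b2@21:R]
Beat 13 (R): throw ball3 h=5 -> lands@18:L; in-air after throw: [b1@14:L b4@16:L b3@18:L b2@21:R]

Answer: ball1:lands@14:L ball4:lands@16:L ball2:lands@21:R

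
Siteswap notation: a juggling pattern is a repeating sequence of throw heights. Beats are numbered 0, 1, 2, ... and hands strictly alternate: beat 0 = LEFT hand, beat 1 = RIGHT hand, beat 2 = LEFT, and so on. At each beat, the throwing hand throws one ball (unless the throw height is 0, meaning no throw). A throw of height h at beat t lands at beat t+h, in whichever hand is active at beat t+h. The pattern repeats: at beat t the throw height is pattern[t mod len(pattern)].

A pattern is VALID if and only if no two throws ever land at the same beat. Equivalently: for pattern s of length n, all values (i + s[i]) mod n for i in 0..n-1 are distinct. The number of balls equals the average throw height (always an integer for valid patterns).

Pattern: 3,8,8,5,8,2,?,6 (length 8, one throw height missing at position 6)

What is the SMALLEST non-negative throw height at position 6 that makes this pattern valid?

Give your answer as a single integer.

i=0: (0 + 3) mod 8 = 3
i=1: (1 + 8) mod 8 = 1
i=2: (2 + 8) mod 8 = 2
i=3: (3 + 5) mod 8 = 0
i=4: (4 + 8) mod 8 = 4
i=5: (5 + 2) mod 8 = 7
i=6: s[i]=? (unknown)
i=7: (7 + 6) mod 8 = 5
Known residues: [0, 1, 2, 3, 4, 5, 7]; need a permutation of 0..7, so missing residue r = 6
Need (6 + s) mod 8 = 6; smallest s = (6 - 6) mod 8 = 0

Answer: 0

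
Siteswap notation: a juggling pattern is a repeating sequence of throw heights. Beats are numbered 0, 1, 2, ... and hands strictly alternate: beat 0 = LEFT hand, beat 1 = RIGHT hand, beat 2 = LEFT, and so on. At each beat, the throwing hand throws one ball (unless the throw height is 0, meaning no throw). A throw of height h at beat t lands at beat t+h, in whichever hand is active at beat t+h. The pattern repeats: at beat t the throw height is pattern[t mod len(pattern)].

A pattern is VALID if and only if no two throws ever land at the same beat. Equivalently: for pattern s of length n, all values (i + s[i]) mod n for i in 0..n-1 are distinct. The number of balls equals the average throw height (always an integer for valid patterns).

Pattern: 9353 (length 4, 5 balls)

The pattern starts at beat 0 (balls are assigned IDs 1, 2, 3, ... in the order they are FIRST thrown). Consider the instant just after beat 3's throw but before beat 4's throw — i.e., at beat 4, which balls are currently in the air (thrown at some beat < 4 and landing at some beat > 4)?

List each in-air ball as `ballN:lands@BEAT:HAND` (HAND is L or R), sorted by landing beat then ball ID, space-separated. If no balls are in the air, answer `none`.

Answer: ball4:lands@6:L ball3:lands@7:R ball1:lands@9:R

Derivation:
Beat 0 (L): throw ball1 h=9 -> lands@9:R; in-air after throw: [b1@9:R]
Beat 1 (R): throw ball2 h=3 -> lands@4:L; in-air after throw: [b2@4:L b1@9:R]
Beat 2 (L): throw ball3 h=5 -> lands@7:R; in-air after throw: [b2@4:L b3@7:R b1@9:R]
Beat 3 (R): throw ball4 h=3 -> lands@6:L; in-air after throw: [b2@4:L b4@6:L b3@7:R b1@9:R]
Beat 4 (L): throw ball2 h=9 -> lands@13:R; in-air after throw: [b4@6:L b3@7:R b1@9:R b2@13:R]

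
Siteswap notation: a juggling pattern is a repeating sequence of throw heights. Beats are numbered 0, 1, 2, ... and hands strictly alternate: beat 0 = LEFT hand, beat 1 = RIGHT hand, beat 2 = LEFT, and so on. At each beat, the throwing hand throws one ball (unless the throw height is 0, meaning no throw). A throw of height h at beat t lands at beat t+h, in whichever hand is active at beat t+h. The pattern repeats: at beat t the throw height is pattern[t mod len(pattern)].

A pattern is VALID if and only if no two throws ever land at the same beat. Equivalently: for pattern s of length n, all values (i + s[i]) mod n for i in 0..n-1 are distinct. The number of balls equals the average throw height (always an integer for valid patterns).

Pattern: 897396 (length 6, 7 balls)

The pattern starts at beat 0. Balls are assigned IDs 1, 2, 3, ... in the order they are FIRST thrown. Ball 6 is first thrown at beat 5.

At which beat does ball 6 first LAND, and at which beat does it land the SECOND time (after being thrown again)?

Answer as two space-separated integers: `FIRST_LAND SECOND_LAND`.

Answer: 11 17

Derivation:
Beat 0 (L): throw ball1 h=8 -> lands@8:L; in-air after throw: [b1@8:L]
Beat 1 (R): throw ball2 h=9 -> lands@10:L; in-air after throw: [b1@8:L b2@10:L]
Beat 2 (L): throw ball3 h=7 -> lands@9:R; in-air after throw: [b1@8:L b3@9:R b2@10:L]
Beat 3 (R): throw ball4 h=3 -> lands@6:L; in-air after throw: [b4@6:L b1@8:L b3@9:R b2@10:L]
Beat 4 (L): throw ball5 h=9 -> lands@13:R; in-air after throw: [b4@6:L b1@8:L b3@9:R b2@10:L b5@13:R]
Beat 5 (R): throw ball6 h=6 -> lands@11:R; in-air after throw: [b4@6:L b1@8:L b3@9:R b2@10:L b6@11:R b5@13:R]
Beat 6 (L): throw ball4 h=8 -> lands@14:L; in-air after throw: [b1@8:L b3@9:R b2@10:L b6@11:R b5@13:R b4@14:L]
Beat 7 (R): throw ball7 h=9 -> lands@16:L; in-air after throw: [b1@8:L b3@9:R b2@10:L b6@11:R b5@13:R b4@14:L b7@16:L]
Beat 8 (L): throw ball1 h=7 -> lands@15:R; in-air after throw: [b3@9:R b2@10:L b6@11:R b5@13:R b4@14:L b1@15:R b7@16:L]
Beat 9 (R): throw ball3 h=3 -> lands@12:L; in-air after throw: [b2@10:L b6@11:R b3@12:L b5@13:R b4@14:L b1@15:R b7@16:L]
Beat 10 (L): throw ball2 h=9 -> lands@19:R; in-air after throw: [b6@11:R b3@12:L b5@13:R b4@14:L b1@15:R b7@16:L b2@19:R]
Beat 11 (R): throw ball6 h=6 -> lands@17:R; in-air after throw: [b3@12:L b5@13:R b4@14:L b1@15:R b7@16:L b6@17:R b2@19:R]
Beat 12 (L): throw ball3 h=8 -> lands@20:L; in-air after throw: [b5@13:R b4@14:L b1@15:R b7@16:L b6@17:R b2@19:R b3@20:L]
Ball 6: thrown@5 h=6 -> first land @11; rethrown@11 h=6 -> second land @17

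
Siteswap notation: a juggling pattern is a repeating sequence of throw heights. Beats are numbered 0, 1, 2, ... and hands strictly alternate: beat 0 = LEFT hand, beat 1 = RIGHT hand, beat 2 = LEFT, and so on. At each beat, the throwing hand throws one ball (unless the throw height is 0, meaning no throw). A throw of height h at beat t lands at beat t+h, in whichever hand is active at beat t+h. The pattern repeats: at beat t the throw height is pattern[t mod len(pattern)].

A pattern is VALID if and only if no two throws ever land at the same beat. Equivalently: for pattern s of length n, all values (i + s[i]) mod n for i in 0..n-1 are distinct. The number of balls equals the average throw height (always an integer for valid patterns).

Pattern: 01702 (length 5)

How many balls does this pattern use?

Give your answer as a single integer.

Pattern = [0, 1, 7, 0, 2], length n = 5
  position 0: throw height = 0, running sum = 0
  position 1: throw height = 1, running sum = 1
  position 2: throw height = 7, running sum = 8
  position 3: throw height = 0, running sum = 8
  position 4: throw height = 2, running sum = 10
Total sum = 10; balls = sum / n = 10 / 5 = 2

Answer: 2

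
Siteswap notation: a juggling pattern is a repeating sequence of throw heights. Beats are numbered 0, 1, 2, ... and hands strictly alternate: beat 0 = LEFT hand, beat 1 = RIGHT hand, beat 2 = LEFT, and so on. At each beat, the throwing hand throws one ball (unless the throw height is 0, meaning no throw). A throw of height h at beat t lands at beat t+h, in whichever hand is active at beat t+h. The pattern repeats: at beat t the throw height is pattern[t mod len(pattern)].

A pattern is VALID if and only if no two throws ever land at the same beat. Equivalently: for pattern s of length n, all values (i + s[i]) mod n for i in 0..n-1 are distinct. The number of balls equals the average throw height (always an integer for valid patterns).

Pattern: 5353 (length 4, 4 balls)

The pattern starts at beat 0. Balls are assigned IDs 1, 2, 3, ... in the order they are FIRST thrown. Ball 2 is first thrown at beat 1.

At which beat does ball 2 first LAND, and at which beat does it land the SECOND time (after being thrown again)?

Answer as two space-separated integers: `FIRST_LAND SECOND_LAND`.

Answer: 4 9

Derivation:
Beat 0 (L): throw ball1 h=5 -> lands@5:R; in-air after throw: [b1@5:R]
Beat 1 (R): throw ball2 h=3 -> lands@4:L; in-air after throw: [b2@4:L b1@5:R]
Beat 2 (L): throw ball3 h=5 -> lands@7:R; in-air after throw: [b2@4:L b1@5:R b3@7:R]
Beat 3 (R): throw ball4 h=3 -> lands@6:L; in-air after throw: [b2@4:L b1@5:R b4@6:L b3@7:R]
Beat 4 (L): throw ball2 h=5 -> lands@9:R; in-air after throw: [b1@5:R b4@6:L b3@7:R b2@9:R]
Beat 5 (R): throw ball1 h=3 -> lands@8:L; in-air after throw: [b4@6:L b3@7:R b1@8:L b2@9:R]
Beat 6 (L): throw ball4 h=5 -> lands@11:R; in-air after throw: [b3@7:R b1@8:L b2@9:R b4@11:R]
Beat 7 (R): throw ball3 h=3 -> lands@10:L; in-air after throw: [b1@8:L b2@9:R b3@10:L b4@11:R]
Beat 8 (L): throw ball1 h=5 -> lands@13:R; in-air after throw: [b2@9:R b3@10:L b4@11:R b1@13:R]
Beat 9 (R): throw ball2 h=3 -> lands@12:L; in-air after throw: [b3@10:L b4@11:R b2@12:L b1@13:R]
Ball 2: thrown@1 h=3 -> first land @4; rethrown@4 h=5 -> second land @9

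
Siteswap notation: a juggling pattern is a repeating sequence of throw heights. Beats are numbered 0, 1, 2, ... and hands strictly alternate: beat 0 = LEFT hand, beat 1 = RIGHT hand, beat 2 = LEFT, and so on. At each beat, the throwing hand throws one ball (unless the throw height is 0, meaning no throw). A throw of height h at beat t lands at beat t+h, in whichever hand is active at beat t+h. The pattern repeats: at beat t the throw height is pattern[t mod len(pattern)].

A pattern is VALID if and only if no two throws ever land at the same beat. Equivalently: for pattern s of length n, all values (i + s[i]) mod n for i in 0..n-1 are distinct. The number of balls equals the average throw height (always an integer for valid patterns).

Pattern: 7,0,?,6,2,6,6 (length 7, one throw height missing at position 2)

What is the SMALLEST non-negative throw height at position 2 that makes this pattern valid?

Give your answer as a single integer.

i=0: (0 + 7) mod 7 = 0
i=1: (1 + 0) mod 7 = 1
i=2: s[i]=? (unknown)
i=3: (3 + 6) mod 7 = 2
i=4: (4 + 2) mod 7 = 6
i=5: (5 + 6) mod 7 = 4
i=6: (6 + 6) mod 7 = 5
Known residues: [0, 1, 2, 4, 5, 6]; need a permutation of 0..6, so missing residue r = 3
Need (2 + s) mod 7 = 3; smallest s = (3 - 2) mod 7 = 1

Answer: 1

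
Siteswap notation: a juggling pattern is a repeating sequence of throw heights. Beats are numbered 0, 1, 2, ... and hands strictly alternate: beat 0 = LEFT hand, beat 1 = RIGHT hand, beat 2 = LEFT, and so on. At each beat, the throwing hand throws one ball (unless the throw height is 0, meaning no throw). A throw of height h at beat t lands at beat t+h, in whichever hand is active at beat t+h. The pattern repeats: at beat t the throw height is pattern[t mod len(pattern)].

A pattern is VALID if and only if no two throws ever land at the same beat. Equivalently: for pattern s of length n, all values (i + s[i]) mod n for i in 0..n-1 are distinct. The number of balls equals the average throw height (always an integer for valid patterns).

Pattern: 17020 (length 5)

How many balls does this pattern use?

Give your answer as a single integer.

Pattern = [1, 7, 0, 2, 0], length n = 5
  position 0: throw height = 1, running sum = 1
  position 1: throw height = 7, running sum = 8
  position 2: throw height = 0, running sum = 8
  position 3: throw height = 2, running sum = 10
  position 4: throw height = 0, running sum = 10
Total sum = 10; balls = sum / n = 10 / 5 = 2

Answer: 2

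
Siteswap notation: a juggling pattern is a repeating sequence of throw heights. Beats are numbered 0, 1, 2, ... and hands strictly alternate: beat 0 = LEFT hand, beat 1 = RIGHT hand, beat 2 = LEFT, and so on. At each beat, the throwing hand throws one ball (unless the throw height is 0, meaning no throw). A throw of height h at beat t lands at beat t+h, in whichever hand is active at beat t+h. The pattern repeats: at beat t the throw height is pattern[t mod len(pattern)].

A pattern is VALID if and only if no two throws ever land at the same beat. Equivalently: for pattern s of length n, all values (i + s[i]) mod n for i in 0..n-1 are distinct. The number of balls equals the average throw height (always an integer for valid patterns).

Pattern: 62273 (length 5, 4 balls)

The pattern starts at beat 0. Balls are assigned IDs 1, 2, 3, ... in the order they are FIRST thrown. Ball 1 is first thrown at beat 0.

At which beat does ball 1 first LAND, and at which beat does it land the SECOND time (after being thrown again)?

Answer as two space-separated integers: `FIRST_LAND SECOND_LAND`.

Beat 0 (L): throw ball1 h=6 -> lands@6:L; in-air after throw: [b1@6:L]
Beat 1 (R): throw ball2 h=2 -> lands@3:R; in-air after throw: [b2@3:R b1@6:L]
Beat 2 (L): throw ball3 h=2 -> lands@4:L; in-air after throw: [b2@3:R b3@4:L b1@6:L]
Beat 3 (R): throw ball2 h=7 -> lands@10:L; in-air after throw: [b3@4:L b1@6:L b2@10:L]
Beat 4 (L): throw ball3 h=3 -> lands@7:R; in-air after throw: [b1@6:L b3@7:R b2@10:L]
Beat 5 (R): throw ball4 h=6 -> lands@11:R; in-air after throw: [b1@6:L b3@7:R b2@10:L b4@11:R]
Beat 6 (L): throw ball1 h=2 -> lands@8:L; in-air after throw: [b3@7:R b1@8:L b2@10:L b4@11:R]
Beat 7 (R): throw ball3 h=2 -> lands@9:R; in-air after throw: [b1@8:L b3@9:R b2@10:L b4@11:R]
Beat 8 (L): throw ball1 h=7 -> lands@15:R; in-air after throw: [b3@9:R b2@10:L b4@11:R b1@15:R]
Ball 1: thrown@0 h=6 -> first land @6; rethrown@6 h=2 -> second land @8

Answer: 6 8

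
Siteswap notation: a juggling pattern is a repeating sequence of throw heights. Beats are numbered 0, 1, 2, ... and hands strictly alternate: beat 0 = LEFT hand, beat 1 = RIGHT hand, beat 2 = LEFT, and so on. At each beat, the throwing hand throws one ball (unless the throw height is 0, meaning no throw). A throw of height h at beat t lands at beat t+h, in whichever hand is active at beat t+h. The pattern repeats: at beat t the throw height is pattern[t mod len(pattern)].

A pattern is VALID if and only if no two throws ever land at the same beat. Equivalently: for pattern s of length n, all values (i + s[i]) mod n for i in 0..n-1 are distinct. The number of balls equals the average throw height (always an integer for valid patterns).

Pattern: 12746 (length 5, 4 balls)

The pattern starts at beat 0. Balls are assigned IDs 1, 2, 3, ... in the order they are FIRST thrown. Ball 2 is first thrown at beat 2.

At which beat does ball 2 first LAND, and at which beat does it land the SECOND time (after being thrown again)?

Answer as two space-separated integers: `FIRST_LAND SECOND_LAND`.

Beat 0 (L): throw ball1 h=1 -> lands@1:R; in-air after throw: [b1@1:R]
Beat 1 (R): throw ball1 h=2 -> lands@3:R; in-air after throw: [b1@3:R]
Beat 2 (L): throw ball2 h=7 -> lands@9:R; in-air after throw: [b1@3:R b2@9:R]
Beat 3 (R): throw ball1 h=4 -> lands@7:R; in-air after throw: [b1@7:R b2@9:R]
Beat 4 (L): throw ball3 h=6 -> lands@10:L; in-air after throw: [b1@7:R b2@9:R b3@10:L]
Beat 5 (R): throw ball4 h=1 -> lands@6:L; in-air after throw: [b4@6:L b1@7:R b2@9:R b3@10:L]
Beat 6 (L): throw ball4 h=2 -> lands@8:L; in-air after throw: [b1@7:R b4@8:L b2@9:R b3@10:L]
Beat 7 (R): throw ball1 h=7 -> lands@14:L; in-air after throw: [b4@8:L b2@9:R b3@10:L b1@14:L]
Beat 8 (L): throw ball4 h=4 -> lands@12:L; in-air after throw: [b2@9:R b3@10:L b4@12:L b1@14:L]
Beat 9 (R): throw ball2 h=6 -> lands@15:R; in-air after throw: [b3@10:L b4@12:L b1@14:L b2@15:R]
Beat 10 (L): throw ball3 h=1 -> lands@11:R; in-air after throw: [b3@11:R b4@12:L b1@14:L b2@15:R]
Beat 11 (R): throw ball3 h=2 -> lands@13:R; in-air after throw: [b4@12:L b3@13:R b1@14:L b2@15:R]
Beat 12 (L): throw ball4 h=7 -> lands@19:R; in-air after throw: [b3@13:R b1@14:L b2@15:R b4@19:R]
Beat 13 (R): throw ball3 h=4 -> lands@17:R; in-air after throw: [b1@14:L b2@15:R b3@17:R b4@19:R]
Beat 14 (L): throw ball1 h=6 -> lands@20:L; in-air after throw: [b2@15:R b3@17:R b4@19:R b1@20:L]
Beat 15 (R): throw ball2 h=1 -> lands@16:L; in-air after throw: [b2@16:L b3@17:R b4@19:R b1@20:L]
Ball 2: thrown@2 h=7 -> first land @9; rethrown@9 h=6 -> second land @15

Answer: 9 15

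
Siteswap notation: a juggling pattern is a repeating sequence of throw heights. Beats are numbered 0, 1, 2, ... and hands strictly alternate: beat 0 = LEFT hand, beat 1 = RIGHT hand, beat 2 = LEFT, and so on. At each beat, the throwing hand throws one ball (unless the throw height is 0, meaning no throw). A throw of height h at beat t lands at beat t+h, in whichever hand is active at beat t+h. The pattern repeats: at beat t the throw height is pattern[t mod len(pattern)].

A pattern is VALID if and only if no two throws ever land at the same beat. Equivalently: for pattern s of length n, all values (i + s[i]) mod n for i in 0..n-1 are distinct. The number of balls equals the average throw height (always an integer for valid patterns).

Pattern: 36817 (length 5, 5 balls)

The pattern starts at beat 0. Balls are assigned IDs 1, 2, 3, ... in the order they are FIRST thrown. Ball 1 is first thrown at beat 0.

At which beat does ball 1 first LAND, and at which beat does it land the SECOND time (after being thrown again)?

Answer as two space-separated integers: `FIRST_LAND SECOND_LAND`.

Answer: 3 4

Derivation:
Beat 0 (L): throw ball1 h=3 -> lands@3:R; in-air after throw: [b1@3:R]
Beat 1 (R): throw ball2 h=6 -> lands@7:R; in-air after throw: [b1@3:R b2@7:R]
Beat 2 (L): throw ball3 h=8 -> lands@10:L; in-air after throw: [b1@3:R b2@7:R b3@10:L]
Beat 3 (R): throw ball1 h=1 -> lands@4:L; in-air after throw: [b1@4:L b2@7:R b3@10:L]
Beat 4 (L): throw ball1 h=7 -> lands@11:R; in-air after throw: [b2@7:R b3@10:L b1@11:R]
Ball 1: thrown@0 h=3 -> first land @3; rethrown@3 h=1 -> second land @4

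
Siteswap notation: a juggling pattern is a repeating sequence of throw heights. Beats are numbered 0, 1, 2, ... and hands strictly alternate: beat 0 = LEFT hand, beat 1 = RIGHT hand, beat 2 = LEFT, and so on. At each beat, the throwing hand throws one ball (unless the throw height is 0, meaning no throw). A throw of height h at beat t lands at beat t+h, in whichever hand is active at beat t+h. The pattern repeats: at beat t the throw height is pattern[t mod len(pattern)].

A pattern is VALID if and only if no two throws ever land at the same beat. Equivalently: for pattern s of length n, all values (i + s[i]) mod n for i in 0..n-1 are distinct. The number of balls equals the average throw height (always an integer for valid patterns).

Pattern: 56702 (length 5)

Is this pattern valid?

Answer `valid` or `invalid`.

Answer: valid

Derivation:
i=0: (i + s[i]) mod n = (0 + 5) mod 5 = 0
i=1: (i + s[i]) mod n = (1 + 6) mod 5 = 2
i=2: (i + s[i]) mod n = (2 + 7) mod 5 = 4
i=3: (i + s[i]) mod n = (3 + 0) mod 5 = 3
i=4: (i + s[i]) mod n = (4 + 2) mod 5 = 1
Residues: [0, 2, 4, 3, 1], distinct: True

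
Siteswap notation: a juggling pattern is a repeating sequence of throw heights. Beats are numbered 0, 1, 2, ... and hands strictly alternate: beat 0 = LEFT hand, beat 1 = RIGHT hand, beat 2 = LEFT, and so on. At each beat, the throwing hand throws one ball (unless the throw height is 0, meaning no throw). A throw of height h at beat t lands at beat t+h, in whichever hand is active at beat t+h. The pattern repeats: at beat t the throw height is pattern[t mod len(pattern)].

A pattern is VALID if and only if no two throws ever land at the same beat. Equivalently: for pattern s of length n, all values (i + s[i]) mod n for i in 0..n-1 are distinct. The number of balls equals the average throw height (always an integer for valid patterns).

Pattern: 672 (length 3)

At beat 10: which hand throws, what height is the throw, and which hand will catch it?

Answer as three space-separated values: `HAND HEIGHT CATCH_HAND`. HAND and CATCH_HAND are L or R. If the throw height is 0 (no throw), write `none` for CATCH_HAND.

Beat 10: 10 mod 2 = 0, so hand = L
Throw height = pattern[10 mod 3] = pattern[1] = 7
Lands at beat 10+7=17, 17 mod 2 = 1, so catch hand = R

Answer: L 7 R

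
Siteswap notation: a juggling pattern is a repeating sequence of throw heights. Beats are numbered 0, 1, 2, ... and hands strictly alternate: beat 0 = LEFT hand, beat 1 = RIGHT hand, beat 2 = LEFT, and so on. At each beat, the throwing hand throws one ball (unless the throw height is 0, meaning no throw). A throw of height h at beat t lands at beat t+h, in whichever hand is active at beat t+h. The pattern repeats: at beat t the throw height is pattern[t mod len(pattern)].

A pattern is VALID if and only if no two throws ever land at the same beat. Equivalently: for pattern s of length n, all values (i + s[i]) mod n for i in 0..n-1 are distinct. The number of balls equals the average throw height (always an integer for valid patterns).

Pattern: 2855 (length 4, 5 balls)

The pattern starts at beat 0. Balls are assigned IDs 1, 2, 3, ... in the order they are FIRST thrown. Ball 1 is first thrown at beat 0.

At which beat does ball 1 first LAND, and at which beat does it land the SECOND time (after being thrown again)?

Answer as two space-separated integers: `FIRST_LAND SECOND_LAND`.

Answer: 2 7

Derivation:
Beat 0 (L): throw ball1 h=2 -> lands@2:L; in-air after throw: [b1@2:L]
Beat 1 (R): throw ball2 h=8 -> lands@9:R; in-air after throw: [b1@2:L b2@9:R]
Beat 2 (L): throw ball1 h=5 -> lands@7:R; in-air after throw: [b1@7:R b2@9:R]
Beat 3 (R): throw ball3 h=5 -> lands@8:L; in-air after throw: [b1@7:R b3@8:L b2@9:R]
Beat 4 (L): throw ball4 h=2 -> lands@6:L; in-air after throw: [b4@6:L b1@7:R b3@8:L b2@9:R]
Beat 5 (R): throw ball5 h=8 -> lands@13:R; in-air after throw: [b4@6:L b1@7:R b3@8:L b2@9:R b5@13:R]
Beat 6 (L): throw ball4 h=5 -> lands@11:R; in-air after throw: [b1@7:R b3@8:L b2@9:R b4@11:R b5@13:R]
Beat 7 (R): throw ball1 h=5 -> lands@12:L; in-air after throw: [b3@8:L b2@9:R b4@11:R b1@12:L b5@13:R]
Ball 1: thrown@0 h=2 -> first land @2; rethrown@2 h=5 -> second land @7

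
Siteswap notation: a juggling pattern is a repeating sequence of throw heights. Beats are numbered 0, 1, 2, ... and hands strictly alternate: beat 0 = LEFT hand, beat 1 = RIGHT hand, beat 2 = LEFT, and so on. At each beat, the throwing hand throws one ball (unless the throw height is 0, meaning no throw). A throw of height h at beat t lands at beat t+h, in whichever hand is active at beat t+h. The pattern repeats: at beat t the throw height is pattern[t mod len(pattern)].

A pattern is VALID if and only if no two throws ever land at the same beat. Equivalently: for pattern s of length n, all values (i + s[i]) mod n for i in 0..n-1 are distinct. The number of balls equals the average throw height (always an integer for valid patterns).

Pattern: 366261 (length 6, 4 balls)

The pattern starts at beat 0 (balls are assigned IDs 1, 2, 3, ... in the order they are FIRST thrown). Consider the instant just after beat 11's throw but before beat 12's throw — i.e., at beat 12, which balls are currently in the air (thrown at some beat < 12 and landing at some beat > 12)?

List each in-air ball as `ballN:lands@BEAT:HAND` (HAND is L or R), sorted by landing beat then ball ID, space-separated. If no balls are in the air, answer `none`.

Beat 0 (L): throw ball1 h=3 -> lands@3:R; in-air after throw: [b1@3:R]
Beat 1 (R): throw ball2 h=6 -> lands@7:R; in-air after throw: [b1@3:R b2@7:R]
Beat 2 (L): throw ball3 h=6 -> lands@8:L; in-air after throw: [b1@3:R b2@7:R b3@8:L]
Beat 3 (R): throw ball1 h=2 -> lands@5:R; in-air after throw: [b1@5:R b2@7:R b3@8:L]
Beat 4 (L): throw ball4 h=6 -> lands@10:L; in-air after throw: [b1@5:R b2@7:R b3@8:L b4@10:L]
Beat 5 (R): throw ball1 h=1 -> lands@6:L; in-air after throw: [b1@6:L b2@7:R b3@8:L b4@10:L]
Beat 6 (L): throw ball1 h=3 -> lands@9:R; in-air after throw: [b2@7:R b3@8:L b1@9:R b4@10:L]
Beat 7 (R): throw ball2 h=6 -> lands@13:R; in-air after throw: [b3@8:L b1@9:R b4@10:L b2@13:R]
Beat 8 (L): throw ball3 h=6 -> lands@14:L; in-air after throw: [b1@9:R b4@10:L b2@13:R b3@14:L]
Beat 9 (R): throw ball1 h=2 -> lands@11:R; in-air after throw: [b4@10:L b1@11:R b2@13:R b3@14:L]
Beat 10 (L): throw ball4 h=6 -> lands@16:L; in-air after throw: [b1@11:R b2@13:R b3@14:L b4@16:L]
Beat 11 (R): throw ball1 h=1 -> lands@12:L; in-air after throw: [b1@12:L b2@13:R b3@14:L b4@16:L]
Beat 12 (L): throw ball1 h=3 -> lands@15:R; in-air after throw: [b2@13:R b3@14:L b1@15:R b4@16:L]

Answer: ball2:lands@13:R ball3:lands@14:L ball4:lands@16:L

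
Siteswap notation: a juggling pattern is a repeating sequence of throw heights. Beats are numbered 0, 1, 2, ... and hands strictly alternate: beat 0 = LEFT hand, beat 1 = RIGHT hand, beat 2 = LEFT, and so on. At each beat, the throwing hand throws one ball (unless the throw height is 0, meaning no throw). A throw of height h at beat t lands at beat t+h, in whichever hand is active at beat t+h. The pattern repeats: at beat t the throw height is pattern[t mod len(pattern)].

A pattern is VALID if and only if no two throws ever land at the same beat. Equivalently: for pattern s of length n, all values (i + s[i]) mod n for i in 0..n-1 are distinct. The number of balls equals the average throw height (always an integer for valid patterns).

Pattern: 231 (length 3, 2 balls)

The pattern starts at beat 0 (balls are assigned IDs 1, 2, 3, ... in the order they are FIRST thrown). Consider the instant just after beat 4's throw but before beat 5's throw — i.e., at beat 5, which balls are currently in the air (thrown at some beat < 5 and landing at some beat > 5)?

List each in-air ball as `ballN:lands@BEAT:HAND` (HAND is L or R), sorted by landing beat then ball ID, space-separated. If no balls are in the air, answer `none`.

Beat 0 (L): throw ball1 h=2 -> lands@2:L; in-air after throw: [b1@2:L]
Beat 1 (R): throw ball2 h=3 -> lands@4:L; in-air after throw: [b1@2:L b2@4:L]
Beat 2 (L): throw ball1 h=1 -> lands@3:R; in-air after throw: [b1@3:R b2@4:L]
Beat 3 (R): throw ball1 h=2 -> lands@5:R; in-air after throw: [b2@4:L b1@5:R]
Beat 4 (L): throw ball2 h=3 -> lands@7:R; in-air after throw: [b1@5:R b2@7:R]
Beat 5 (R): throw ball1 h=1 -> lands@6:L; in-air after throw: [b1@6:L b2@7:R]

Answer: ball2:lands@7:R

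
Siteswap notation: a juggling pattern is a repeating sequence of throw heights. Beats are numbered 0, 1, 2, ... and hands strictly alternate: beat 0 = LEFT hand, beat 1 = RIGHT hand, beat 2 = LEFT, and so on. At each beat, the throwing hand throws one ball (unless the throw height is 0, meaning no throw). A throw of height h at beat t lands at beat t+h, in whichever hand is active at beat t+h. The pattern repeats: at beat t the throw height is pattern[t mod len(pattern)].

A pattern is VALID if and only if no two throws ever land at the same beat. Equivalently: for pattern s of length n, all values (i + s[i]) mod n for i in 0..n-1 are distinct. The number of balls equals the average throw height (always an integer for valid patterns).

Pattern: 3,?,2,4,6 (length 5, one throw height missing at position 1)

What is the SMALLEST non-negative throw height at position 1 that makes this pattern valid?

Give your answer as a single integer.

i=0: (0 + 3) mod 5 = 3
i=1: s[i]=? (unknown)
i=2: (2 + 2) mod 5 = 4
i=3: (3 + 4) mod 5 = 2
i=4: (4 + 6) mod 5 = 0
Known residues: [0, 2, 3, 4]; need a permutation of 0..4, so missing residue r = 1
Need (1 + s) mod 5 = 1; smallest s = (1 - 1) mod 5 = 0

Answer: 0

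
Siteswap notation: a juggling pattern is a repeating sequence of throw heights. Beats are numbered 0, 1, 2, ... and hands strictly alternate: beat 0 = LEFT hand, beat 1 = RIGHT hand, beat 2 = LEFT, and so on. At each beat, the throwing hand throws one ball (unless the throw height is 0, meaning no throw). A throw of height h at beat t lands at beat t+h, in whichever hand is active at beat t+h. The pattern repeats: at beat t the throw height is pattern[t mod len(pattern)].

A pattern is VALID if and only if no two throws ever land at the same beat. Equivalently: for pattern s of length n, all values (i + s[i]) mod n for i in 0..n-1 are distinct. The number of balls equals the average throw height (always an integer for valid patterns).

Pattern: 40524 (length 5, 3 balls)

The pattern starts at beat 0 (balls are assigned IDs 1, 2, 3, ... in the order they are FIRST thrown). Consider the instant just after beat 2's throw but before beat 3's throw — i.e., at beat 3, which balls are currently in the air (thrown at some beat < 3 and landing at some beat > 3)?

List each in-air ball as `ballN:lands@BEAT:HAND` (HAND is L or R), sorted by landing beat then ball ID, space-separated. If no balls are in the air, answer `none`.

Beat 0 (L): throw ball1 h=4 -> lands@4:L; in-air after throw: [b1@4:L]
Beat 2 (L): throw ball2 h=5 -> lands@7:R; in-air after throw: [b1@4:L b2@7:R]
Beat 3 (R): throw ball3 h=2 -> lands@5:R; in-air after throw: [b1@4:L b3@5:R b2@7:R]

Answer: ball1:lands@4:L ball2:lands@7:R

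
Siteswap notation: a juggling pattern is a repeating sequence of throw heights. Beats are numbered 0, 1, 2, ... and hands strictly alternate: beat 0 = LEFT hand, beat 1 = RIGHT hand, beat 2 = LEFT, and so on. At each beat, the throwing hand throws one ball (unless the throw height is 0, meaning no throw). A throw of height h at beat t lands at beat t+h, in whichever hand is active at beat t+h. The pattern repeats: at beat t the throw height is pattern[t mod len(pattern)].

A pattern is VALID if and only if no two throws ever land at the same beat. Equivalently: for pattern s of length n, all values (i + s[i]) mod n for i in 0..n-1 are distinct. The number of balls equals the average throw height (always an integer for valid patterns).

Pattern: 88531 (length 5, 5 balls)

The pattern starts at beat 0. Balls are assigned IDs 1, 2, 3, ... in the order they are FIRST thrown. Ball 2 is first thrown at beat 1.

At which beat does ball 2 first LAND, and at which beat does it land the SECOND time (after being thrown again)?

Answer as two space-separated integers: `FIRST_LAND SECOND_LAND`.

Answer: 9 10

Derivation:
Beat 0 (L): throw ball1 h=8 -> lands@8:L; in-air after throw: [b1@8:L]
Beat 1 (R): throw ball2 h=8 -> lands@9:R; in-air after throw: [b1@8:L b2@9:R]
Beat 2 (L): throw ball3 h=5 -> lands@7:R; in-air after throw: [b3@7:R b1@8:L b2@9:R]
Beat 3 (R): throw ball4 h=3 -> lands@6:L; in-air after throw: [b4@6:L b3@7:R b1@8:L b2@9:R]
Beat 4 (L): throw ball5 h=1 -> lands@5:R; in-air after throw: [b5@5:R b4@6:L b3@7:R b1@8:L b2@9:R]
Beat 5 (R): throw ball5 h=8 -> lands@13:R; in-air after throw: [b4@6:L b3@7:R b1@8:L b2@9:R b5@13:R]
Beat 6 (L): throw ball4 h=8 -> lands@14:L; in-air after throw: [b3@7:R b1@8:L b2@9:R b5@13:R b4@14:L]
Beat 7 (R): throw ball3 h=5 -> lands@12:L; in-air after throw: [b1@8:L b2@9:R b3@12:L b5@13:R b4@14:L]
Beat 8 (L): throw ball1 h=3 -> lands@11:R; in-air after throw: [b2@9:R b1@11:R b3@12:L b5@13:R b4@14:L]
Beat 9 (R): throw ball2 h=1 -> lands@10:L; in-air after throw: [b2@10:L b1@11:R b3@12:L b5@13:R b4@14:L]
Beat 10 (L): throw ball2 h=8 -> lands@18:L; in-air after throw: [b1@11:R b3@12:L b5@13:R b4@14:L b2@18:L]
Ball 2: thrown@1 h=8 -> first land @9; rethrown@9 h=1 -> second land @10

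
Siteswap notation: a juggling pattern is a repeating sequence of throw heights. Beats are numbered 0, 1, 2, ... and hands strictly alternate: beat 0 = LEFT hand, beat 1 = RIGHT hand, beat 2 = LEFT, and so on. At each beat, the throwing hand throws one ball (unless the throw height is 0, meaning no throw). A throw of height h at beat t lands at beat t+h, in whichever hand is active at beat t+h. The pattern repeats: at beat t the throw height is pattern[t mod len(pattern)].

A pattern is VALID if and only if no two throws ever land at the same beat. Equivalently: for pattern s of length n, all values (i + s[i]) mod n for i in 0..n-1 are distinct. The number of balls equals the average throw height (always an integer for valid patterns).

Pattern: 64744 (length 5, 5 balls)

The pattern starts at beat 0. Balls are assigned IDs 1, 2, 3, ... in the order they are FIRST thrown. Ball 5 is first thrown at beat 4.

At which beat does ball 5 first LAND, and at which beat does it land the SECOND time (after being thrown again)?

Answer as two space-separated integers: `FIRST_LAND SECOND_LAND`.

Answer: 8 12

Derivation:
Beat 0 (L): throw ball1 h=6 -> lands@6:L; in-air after throw: [b1@6:L]
Beat 1 (R): throw ball2 h=4 -> lands@5:R; in-air after throw: [b2@5:R b1@6:L]
Beat 2 (L): throw ball3 h=7 -> lands@9:R; in-air after throw: [b2@5:R b1@6:L b3@9:R]
Beat 3 (R): throw ball4 h=4 -> lands@7:R; in-air after throw: [b2@5:R b1@6:L b4@7:R b3@9:R]
Beat 4 (L): throw ball5 h=4 -> lands@8:L; in-air after throw: [b2@5:R b1@6:L b4@7:R b5@8:L b3@9:R]
Beat 5 (R): throw ball2 h=6 -> lands@11:R; in-air after throw: [b1@6:L b4@7:R b5@8:L b3@9:R b2@11:R]
Beat 6 (L): throw ball1 h=4 -> lands@10:L; in-air after throw: [b4@7:R b5@8:L b3@9:R b1@10:L b2@11:R]
Beat 7 (R): throw ball4 h=7 -> lands@14:L; in-air after throw: [b5@8:L b3@9:R b1@10:L b2@11:R b4@14:L]
Beat 8 (L): throw ball5 h=4 -> lands@12:L; in-air after throw: [b3@9:R b1@10:L b2@11:R b5@12:L b4@14:L]
Beat 9 (R): throw ball3 h=4 -> lands@13:R; in-air after throw: [b1@10:L b2@11:R b5@12:L b3@13:R b4@14:L]
Beat 10 (L): throw ball1 h=6 -> lands@16:L; in-air after throw: [b2@11:R b5@12:L b3@13:R b4@14:L b1@16:L]
Beat 11 (R): throw ball2 h=4 -> lands@15:R; in-air after throw: [b5@12:L b3@13:R b4@14:L b2@15:R b1@16:L]
Beat 12 (L): throw ball5 h=7 -> lands@19:R; in-air after throw: [b3@13:R b4@14:L b2@15:R b1@16:L b5@19:R]
Ball 5: thrown@4 h=4 -> first land @8; rethrown@8 h=4 -> second land @12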